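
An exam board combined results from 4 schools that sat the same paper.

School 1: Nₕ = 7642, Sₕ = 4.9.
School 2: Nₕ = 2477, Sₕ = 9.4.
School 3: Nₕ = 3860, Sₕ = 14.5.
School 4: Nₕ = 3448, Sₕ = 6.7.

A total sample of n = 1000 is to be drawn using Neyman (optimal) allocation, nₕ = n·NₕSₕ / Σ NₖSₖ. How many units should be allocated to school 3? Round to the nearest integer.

400

Σ NₕSₕ = 7642·4.9 + 2477·9.4 + 3860·14.5 + 3448·6.7 = 139801.2.
Share for 3: 55970/139801.2 = 0.40035.
n_3 = 1000 × 0.40035 = 400.354... → 400.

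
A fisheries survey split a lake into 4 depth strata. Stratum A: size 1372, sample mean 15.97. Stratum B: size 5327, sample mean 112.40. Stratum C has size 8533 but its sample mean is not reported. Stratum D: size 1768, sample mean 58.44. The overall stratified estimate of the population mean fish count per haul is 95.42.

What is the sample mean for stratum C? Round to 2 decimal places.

105.26

N = 1372 + 5327 + 8533 + 1768 = 17000.
Overall total = μ·N = 95.42·17000 = 1622140.
Subtract the known strata: 1372·15.97 + 5327·112.40 + 1768·58.44 = 723987.56.
Remaining total for stratum C: 1622140 − 723987.56 = 898152.44.
Divide by its size: 898152.44 / 8533 = 105.2564... → 105.26.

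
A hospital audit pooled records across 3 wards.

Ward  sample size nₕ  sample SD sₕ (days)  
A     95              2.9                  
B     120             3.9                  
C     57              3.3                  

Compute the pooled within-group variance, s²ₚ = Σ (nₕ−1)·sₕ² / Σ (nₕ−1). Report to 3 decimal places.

11.934

Degrees of freedom: 94 + 119 + 56 = 269.
Σ(nₕ−1)sₕ² = 94·8.41 + 119·15.21 + 56·10.89 = 3210.37.
s²ₚ = 3210.37 / 269 = 11.93446... → 11.934.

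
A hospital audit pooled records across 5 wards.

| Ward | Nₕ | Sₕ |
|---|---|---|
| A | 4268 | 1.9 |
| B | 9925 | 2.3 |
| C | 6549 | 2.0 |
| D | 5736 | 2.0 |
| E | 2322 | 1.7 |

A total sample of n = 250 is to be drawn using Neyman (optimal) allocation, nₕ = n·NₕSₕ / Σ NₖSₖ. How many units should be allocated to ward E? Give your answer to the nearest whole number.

17

Σ NₕSₕ = 4268·1.9 + 9925·2.3 + 6549·2.0 + 5736·2.0 + 2322·1.7 = 59454.1.
Share for E: 3947.4/59454.1 = 0.06639.
n_E = 250 × 0.06639 = 16.599... → 17.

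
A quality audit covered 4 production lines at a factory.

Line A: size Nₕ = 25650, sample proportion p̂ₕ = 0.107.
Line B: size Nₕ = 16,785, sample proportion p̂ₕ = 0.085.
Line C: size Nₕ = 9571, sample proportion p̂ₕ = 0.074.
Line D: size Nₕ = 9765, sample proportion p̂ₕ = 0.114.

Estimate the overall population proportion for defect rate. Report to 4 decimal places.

0.0970

N = 25650 + 16785 + 9571 + 9765 = 61771.
Overall proportion = Σ (Nₕ/N)·p̂ₕ.
Σ Nₕp̂ₕ = 2744.55 + 1426.725 + 708.254 + 1113.21 = 5992.739.
5992.739 / 61771 = 0.097015... → 0.0970.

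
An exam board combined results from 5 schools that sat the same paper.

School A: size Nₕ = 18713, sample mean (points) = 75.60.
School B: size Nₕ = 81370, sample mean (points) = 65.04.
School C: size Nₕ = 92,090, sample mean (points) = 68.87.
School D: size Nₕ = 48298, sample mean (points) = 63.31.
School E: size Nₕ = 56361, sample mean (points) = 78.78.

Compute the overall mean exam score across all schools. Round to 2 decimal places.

N = 18713 + 81370 + 92090 + 48298 + 56361 = 296832.
Weight each subgroup mean by Nₕ/N and sum.
Σ Nₕx̄ₕ = 18713·75.60 + 81370·65.04 + 92090·68.87 + 48298·63.31 + 56361·78.78 = 1414702.8 + 5292304.8 + 6342238.3 + 3057746.38 + 4440119.58 = 20547111.86.
Divide by N: 20547111.86 / 296832 = 69.2214... → 69.22.

69.22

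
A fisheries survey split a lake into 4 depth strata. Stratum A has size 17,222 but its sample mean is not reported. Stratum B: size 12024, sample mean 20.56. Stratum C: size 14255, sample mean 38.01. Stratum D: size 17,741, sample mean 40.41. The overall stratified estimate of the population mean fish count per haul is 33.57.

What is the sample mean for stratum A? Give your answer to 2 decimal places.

31.93

Σ Nₕx̄ₕ = N·μ, so 17222·x̄_A = 61242·33.57 − (12024·20.56 + 14255·38.01 + 17741·40.41).
= 2055893.94 − 1505959.8 = 549934.14.
x̄_A = 549934.14 / 17222 = 31.9321... → 31.93.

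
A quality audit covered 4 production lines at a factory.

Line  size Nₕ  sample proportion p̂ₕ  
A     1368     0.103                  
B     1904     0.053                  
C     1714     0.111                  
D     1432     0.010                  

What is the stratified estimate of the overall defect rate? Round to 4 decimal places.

N = 1368 + 1904 + 1714 + 1432 = 6418.
Overall proportion = Σ (Nₕ/N)·p̂ₕ.
Σ Nₕp̂ₕ = 140.904 + 100.912 + 190.254 + 14.32 = 446.39.
446.39 / 6418 = 0.069553... → 0.0696.

0.0696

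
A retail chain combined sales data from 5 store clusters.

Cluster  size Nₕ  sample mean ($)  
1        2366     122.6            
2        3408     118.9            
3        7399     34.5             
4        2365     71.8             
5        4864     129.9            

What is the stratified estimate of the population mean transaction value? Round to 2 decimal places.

N = 20402; weights Wₕ = Nₕ/N = (0.1160, 0.1670, 0.3627, 0.1159, 0.2384).
x̄_st = Σ Wₕ·x̄ₕ = 0.1160·122.6 + 0.1670·118.9 + 0.3627·34.5 + 0.1159·71.8 + 0.2384·129.9 ≈ 85.8832...
→ 85.88.

85.88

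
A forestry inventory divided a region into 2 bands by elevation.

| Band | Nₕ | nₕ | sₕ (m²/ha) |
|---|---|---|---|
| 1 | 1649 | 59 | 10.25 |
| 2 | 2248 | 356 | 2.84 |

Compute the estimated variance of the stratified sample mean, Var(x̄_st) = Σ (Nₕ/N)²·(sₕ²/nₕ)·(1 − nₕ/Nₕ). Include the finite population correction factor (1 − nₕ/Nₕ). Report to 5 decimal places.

0.31378

N = 3897; Wₕ = Nₕ/N.
band 1: (1649/3897)²·10.25²/59·(1 − 59/1649) = 0.30743456
band 2: (2248/3897)²·2.84²/356·(1 − 356/2248) = 0.00634517
Sum = 0.31377973 → 0.31378.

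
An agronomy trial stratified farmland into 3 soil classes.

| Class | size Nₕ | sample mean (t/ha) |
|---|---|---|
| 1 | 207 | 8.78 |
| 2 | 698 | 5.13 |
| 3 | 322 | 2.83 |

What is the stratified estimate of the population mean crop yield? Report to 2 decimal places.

5.14

N = 207 + 698 + 322 = 1227.
The stratified mean weights each stratum mean by its population share Nₕ/N.
Σ Nₕx̄ₕ = 207·8.78 + 698·5.13 + 322·2.83 = 1817.46 + 3580.74 + 911.26 = 6309.46.
Divide by N: 6309.46 / 1227 = 5.1422... → 5.14.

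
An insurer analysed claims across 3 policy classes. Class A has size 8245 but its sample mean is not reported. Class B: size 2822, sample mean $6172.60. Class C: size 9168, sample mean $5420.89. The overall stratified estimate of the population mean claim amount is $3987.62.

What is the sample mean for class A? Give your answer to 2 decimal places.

N = 8245 + 2822 + 9168 = 20235.
Overall total = μ·N = 3987.62·20235 = 80689490.7.
Subtract the known strata: 2822·6172.60 + 9168·5420.89 = 67117796.72.
Remaining total for class A: 80689490.7 − 67117796.72 = 13571693.98.
Divide by its size: 13571693.98 / 8245 = 1646.0514... → 1646.05.

1646.05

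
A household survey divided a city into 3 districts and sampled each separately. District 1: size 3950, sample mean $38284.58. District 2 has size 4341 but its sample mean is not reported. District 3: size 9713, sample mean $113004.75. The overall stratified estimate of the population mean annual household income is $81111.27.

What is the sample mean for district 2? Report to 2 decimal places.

Σ Nₕx̄ₕ = N·μ, so 4341·x̄_2 = 18004·81111.27 − (3950·38284.58 + 9713·113004.75).
= 1460327305.08 − 1248839227.75 = 211488077.33.
x̄_2 = 211488077.33 / 4341 = 48718.7462... → 48718.75.

48718.75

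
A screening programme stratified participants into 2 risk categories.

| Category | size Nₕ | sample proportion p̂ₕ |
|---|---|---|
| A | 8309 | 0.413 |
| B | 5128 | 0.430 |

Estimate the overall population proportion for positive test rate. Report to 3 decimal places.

0.419

Wₕ = Nₕ/N with N = 13437: 0.6184, 0.3816.
p̂_st = 0.6184·0.413 + 0.3816·0.430 ≈ 0.41949... → 0.419.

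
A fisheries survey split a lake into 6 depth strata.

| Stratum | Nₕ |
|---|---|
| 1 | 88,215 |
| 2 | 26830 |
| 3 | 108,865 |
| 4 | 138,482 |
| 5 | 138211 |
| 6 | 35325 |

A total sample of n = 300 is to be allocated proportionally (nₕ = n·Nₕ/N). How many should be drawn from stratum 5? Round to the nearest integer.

77

N = 88215 + 26830 + 108865 + 138482 + 138211 + 35325 = 535928.
n_5 = 300·138211/535928 = 77.367... → 77.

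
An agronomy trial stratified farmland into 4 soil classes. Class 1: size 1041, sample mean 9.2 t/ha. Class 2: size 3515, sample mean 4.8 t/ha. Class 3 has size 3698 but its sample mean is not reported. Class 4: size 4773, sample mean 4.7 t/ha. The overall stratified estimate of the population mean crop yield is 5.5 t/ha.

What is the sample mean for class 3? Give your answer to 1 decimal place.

N = 1041 + 3515 + 3698 + 4773 = 13027.
Overall total = μ·N = 5.5·13027 = 71648.5.
Subtract the known strata: 1041·9.2 + 3515·4.8 + 4773·4.7 = 48882.3.
Remaining total for class 3: 71648.5 − 48882.3 = 22766.2.
Divide by its size: 22766.2 / 3698 = 6.156... → 6.2.

6.2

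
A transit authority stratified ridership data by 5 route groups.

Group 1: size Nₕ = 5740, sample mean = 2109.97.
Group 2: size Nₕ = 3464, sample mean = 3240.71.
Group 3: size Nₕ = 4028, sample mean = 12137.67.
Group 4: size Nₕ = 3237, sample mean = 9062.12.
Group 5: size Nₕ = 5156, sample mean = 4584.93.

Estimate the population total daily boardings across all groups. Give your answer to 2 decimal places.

125201563.52

Population total = Σ Nₕ·x̄ₕ (each stratum's size times its mean).
5740·2109.97 + 3464·3240.71 + 4028·12137.67 + 3237·9062.12 + 5156·4584.93 = 12111227.8 + 11225819.44 + 48890534.76 + 29334082.44 + 23639899.08 = 125201563.52.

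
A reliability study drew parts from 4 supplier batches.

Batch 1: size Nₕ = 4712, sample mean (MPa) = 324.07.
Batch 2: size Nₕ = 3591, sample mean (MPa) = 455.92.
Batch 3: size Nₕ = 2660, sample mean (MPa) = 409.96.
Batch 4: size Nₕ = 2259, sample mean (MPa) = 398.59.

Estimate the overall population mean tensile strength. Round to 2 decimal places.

N = 4712 + 3591 + 2660 + 2259 = 13222.
Weight each subgroup mean by Nₕ/N and sum.
Σ Nₕx̄ₕ = 4712·324.07 + 3591·455.92 + 2660·409.96 + 2259·398.59 = 1527017.84 + 1637208.72 + 1090493.6 + 900414.81 = 5155134.97.
Divide by N: 5155134.97 / 13222 = 389.8907... → 389.89.

389.89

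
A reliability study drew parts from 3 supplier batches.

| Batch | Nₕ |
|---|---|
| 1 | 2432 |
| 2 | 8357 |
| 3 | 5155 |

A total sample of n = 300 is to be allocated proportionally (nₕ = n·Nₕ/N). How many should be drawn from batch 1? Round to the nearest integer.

46

Share of batch 1 = 2432/15944 = 0.15253.
Allocate 300 × 0.15253 = 45.760... → 46.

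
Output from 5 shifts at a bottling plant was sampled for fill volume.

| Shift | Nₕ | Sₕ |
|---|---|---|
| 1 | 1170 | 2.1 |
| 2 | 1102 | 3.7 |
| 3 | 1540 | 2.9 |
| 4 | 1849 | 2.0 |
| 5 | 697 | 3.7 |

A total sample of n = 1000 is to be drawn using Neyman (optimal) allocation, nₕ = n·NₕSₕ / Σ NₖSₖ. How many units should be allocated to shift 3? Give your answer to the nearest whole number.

Σ NₕSₕ = 1170·2.1 + 1102·3.7 + 1540·2.9 + 1849·2.0 + 697·3.7 = 17277.3.
Share for 3: 4466/17277.3 = 0.25849.
n_3 = 1000 × 0.25849 = 258.489... → 258.

258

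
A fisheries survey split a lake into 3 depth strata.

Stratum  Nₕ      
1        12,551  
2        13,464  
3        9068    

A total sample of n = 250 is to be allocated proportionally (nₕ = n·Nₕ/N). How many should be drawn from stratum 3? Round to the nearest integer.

65

N = 12551 + 13464 + 9068 = 35083.
n_3 = 250·9068/35083 = 64.618... → 65.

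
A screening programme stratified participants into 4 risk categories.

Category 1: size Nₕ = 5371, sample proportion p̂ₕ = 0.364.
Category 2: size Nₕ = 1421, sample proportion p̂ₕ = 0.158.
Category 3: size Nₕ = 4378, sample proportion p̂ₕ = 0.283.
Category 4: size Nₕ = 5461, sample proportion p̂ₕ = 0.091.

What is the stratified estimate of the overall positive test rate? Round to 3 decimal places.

0.235

Wₕ = Nₕ/N with N = 16631: 0.3230, 0.0854, 0.2632, 0.3284.
p̂_st = 0.3230·0.364 + 0.0854·0.158 + 0.2632·0.283 + 0.3284·0.091 ≈ 0.23543... → 0.235.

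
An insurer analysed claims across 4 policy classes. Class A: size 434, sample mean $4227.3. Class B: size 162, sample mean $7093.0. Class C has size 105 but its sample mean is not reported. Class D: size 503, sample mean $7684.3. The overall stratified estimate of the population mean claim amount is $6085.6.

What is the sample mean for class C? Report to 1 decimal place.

N = 434 + 162 + 105 + 503 = 1204.
Overall total = μ·N = 6085.6·1204 = 7327062.4.
Subtract the known strata: 434·4227.3 + 162·7093.0 + 503·7684.3 = 6848917.1.
Remaining total for class C: 7327062.4 − 6848917.1 = 478145.3.
Divide by its size: 478145.3 / 105 = 4553.765... → 4553.8.

4553.8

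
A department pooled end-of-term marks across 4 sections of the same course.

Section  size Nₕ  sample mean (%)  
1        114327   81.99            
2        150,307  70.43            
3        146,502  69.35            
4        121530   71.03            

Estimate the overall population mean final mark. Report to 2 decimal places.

N = 532666; weights Wₕ = Nₕ/N = (0.2146, 0.2822, 0.2750, 0.2282).
x̄_st = Σ Wₕ·x̄ₕ = 0.2146·81.99 + 0.2822·70.43 + 0.2750·69.35 + 0.2282·71.03 ≈ 72.7510...
→ 72.75.

72.75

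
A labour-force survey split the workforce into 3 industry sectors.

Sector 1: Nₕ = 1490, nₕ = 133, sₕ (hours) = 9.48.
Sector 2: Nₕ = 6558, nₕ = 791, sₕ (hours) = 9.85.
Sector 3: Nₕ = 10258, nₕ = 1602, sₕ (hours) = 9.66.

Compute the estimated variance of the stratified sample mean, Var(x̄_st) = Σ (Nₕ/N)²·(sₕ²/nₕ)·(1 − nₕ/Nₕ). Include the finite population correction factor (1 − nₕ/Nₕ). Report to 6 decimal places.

0.033354

N = 18306; Wₕ = Nₕ/N.
sector 1: (1490/18306)²·9.48²/133·(1 − 133/1490) = 0.004077033
sector 2: (6558/18306)²·9.85²/791·(1 − 791/6558) = 0.013843007
sector 3: (10258/18306)²·9.66²/1602·(1 − 1602/10258) = 0.015434223
Sum = 0.033354263 → 0.033354.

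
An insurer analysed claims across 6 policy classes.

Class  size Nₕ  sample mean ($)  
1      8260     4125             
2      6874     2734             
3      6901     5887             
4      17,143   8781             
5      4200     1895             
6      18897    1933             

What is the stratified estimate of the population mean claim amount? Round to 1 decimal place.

4632.9

N = 62275; weights Wₕ = Nₕ/N = (0.1326, 0.1104, 0.1108, 0.2753, 0.0674, 0.3034).
x̄_st = Σ Wₕ·x̄ₕ = 0.1326·4125 + 0.1104·2734 + 0.1108·5887 + 0.2753·8781 + 0.0674·1895 + 0.3034·1933 ≈ 4632.867...
→ 4632.9.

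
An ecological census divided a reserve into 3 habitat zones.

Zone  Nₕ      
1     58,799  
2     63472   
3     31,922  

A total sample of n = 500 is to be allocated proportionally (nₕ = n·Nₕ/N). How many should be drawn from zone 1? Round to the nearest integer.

Share of zone 1 = 58799/154193 = 0.38133.
Allocate 500 × 0.38133 = 190.667... → 191.

191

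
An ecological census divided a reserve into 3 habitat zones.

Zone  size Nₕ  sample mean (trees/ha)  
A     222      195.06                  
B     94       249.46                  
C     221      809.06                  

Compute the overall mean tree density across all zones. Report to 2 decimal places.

457.27

N = 222 + 94 + 221 = 537.
The stratified mean weights each stratum mean by its population share Nₕ/N.
Σ Nₕx̄ₕ = 222·195.06 + 94·249.46 + 221·809.06 = 43303.32 + 23449.24 + 178802.26 = 245554.82.
Divide by N: 245554.82 / 537 = 457.2715... → 457.27.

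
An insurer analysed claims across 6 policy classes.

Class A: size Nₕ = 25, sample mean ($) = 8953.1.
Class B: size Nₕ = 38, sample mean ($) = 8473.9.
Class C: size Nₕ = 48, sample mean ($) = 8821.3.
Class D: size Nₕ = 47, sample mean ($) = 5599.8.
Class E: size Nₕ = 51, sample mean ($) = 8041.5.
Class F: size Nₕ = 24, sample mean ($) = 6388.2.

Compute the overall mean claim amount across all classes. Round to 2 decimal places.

N = 25 + 38 + 48 + 47 + 51 + 24 = 233.
The stratified mean weights each stratum mean by its population share Nₕ/N.
Σ Nₕx̄ₕ = 25·8953.1 + 38·8473.9 + 48·8821.3 + 47·5599.8 + 51·8041.5 + 24·6388.2 = 223827.5 + 322008.2 + 423422.4 + 263190.6 + 410116.5 + 153316.8 = 1795882.
Divide by N: 1795882 / 233 = 7707.6481... → 7707.65.

7707.65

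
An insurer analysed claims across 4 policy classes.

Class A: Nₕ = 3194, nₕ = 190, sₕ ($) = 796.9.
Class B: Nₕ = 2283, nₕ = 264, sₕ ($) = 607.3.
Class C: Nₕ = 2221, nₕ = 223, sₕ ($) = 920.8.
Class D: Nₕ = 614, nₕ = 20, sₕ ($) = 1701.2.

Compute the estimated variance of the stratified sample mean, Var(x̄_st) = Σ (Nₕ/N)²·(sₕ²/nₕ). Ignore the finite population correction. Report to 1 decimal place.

1660.0

N = 8312; Wₕ = Nₕ/N.
class A: (3194/8312)²·796.9²/190 = 493.5291
class B: (2283/8312)²·607.3²/264 = 105.3910
class C: (2221/8312)²·920.8²/223 = 271.4637
class D: (614/8312)²·1701.2²/20 = 789.5987
Sum = 1659.9825 → 1660.0.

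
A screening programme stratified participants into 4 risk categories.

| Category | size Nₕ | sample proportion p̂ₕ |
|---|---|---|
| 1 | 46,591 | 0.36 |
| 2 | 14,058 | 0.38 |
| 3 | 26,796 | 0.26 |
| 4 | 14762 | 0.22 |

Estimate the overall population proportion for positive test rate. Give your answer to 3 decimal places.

Wₕ = Nₕ/N with N = 102207: 0.4558, 0.1375, 0.2622, 0.1444.
p̂_st = 0.4558·0.36 + 0.1375·0.38 + 0.2622·0.26 + 0.1444·0.22 ≈ 0.31631... → 0.316.

0.316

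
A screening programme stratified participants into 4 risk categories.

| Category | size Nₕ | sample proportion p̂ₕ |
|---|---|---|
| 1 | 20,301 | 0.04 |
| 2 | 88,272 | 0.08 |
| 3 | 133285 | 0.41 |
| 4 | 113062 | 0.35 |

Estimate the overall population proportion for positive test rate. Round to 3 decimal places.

0.288

Wₕ = Nₕ/N with N = 354920: 0.0572, 0.2487, 0.3755, 0.3186.
p̂_st = 0.0572·0.04 + 0.2487·0.08 + 0.3755·0.41 + 0.3186·0.35 ≈ 0.28765... → 0.288.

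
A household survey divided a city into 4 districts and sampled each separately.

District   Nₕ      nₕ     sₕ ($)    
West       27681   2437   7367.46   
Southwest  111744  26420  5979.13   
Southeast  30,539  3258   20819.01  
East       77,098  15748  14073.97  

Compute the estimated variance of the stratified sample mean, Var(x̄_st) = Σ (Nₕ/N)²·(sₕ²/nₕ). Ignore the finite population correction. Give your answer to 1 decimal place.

N = 247062. Term for each stratum: Wₕ²sₕ²/nₕ.
Var(x̄_st) = 279.5965 + 276.8087 + 2032.6696 + 1224.8479 = 3813.9226 → 3813.9.

3813.9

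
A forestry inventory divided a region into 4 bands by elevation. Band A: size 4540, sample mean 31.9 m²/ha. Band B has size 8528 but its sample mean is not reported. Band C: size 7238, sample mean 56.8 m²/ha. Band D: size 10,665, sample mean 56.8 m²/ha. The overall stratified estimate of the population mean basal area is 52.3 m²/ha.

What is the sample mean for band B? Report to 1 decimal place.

Σ Nₕx̄ₕ = N·μ, so 8528·x̄_B = 30971·52.3 − (4540·31.9 + 7238·56.8 + 10665·56.8).
= 1619783.3 − 1161716.4 = 458066.9.
x̄_B = 458066.9 / 8528 = 53.713... → 53.7.

53.7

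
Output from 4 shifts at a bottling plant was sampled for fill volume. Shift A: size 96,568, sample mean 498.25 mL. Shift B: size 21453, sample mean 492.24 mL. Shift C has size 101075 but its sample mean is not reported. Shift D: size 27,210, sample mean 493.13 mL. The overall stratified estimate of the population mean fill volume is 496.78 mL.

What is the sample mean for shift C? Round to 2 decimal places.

N = 96568 + 21453 + 101075 + 27210 = 246306.
Overall total = μ·N = 496.78·246306 = 122359894.68.
Subtract the known strata: 96568·498.25 + 21453·492.24 + 27210·493.13 = 72093098.02.
Remaining total for shift C: 122359894.68 − 72093098.02 = 50266796.66.
Divide by its size: 50266796.66 / 101075 = 497.3218... → 497.32.

497.32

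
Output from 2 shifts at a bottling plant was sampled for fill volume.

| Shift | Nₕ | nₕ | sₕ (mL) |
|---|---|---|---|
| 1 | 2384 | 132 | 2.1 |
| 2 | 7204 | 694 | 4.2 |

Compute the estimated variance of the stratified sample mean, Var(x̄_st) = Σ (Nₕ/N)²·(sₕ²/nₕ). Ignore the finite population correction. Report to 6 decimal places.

0.016415

N = 9588; Wₕ = Nₕ/N.
shift 1: (2384/9588)²·2.1²/132 = 0.002065481
shift 2: (7204/9588)²·4.2²/694 = 0.014349292
Sum = 0.016414772 → 0.016415.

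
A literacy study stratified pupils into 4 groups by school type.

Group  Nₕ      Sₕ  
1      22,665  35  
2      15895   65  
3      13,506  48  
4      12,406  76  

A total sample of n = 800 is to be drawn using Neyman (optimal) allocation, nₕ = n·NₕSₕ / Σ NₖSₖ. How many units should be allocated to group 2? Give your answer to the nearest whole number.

1: NₕSₕ = 22665·35 = 793275
2: NₕSₕ = 15895·65 = 1033175
3: NₕSₕ = 13506·48 = 648288
4: NₕSₕ = 12406·76 = 942856
Σ NₕSₕ = 3417594.
n_2 = 800·1033175/3417594 = 241.849... → 242.

242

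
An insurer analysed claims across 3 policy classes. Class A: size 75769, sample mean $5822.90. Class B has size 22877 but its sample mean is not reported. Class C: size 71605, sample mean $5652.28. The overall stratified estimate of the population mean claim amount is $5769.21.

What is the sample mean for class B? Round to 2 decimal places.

N = 75769 + 22877 + 71605 = 170251.
Overall total = μ·N = 5769.21·170251 = 982213771.71.
Subtract the known strata: 75769·5822.90 + 71605·5652.28 = 845926819.5.
Remaining total for class B: 982213771.71 − 845926819.5 = 136286952.21.
Divide by its size: 136286952.21 / 22877 = 5957.3787... → 5957.38.

5957.38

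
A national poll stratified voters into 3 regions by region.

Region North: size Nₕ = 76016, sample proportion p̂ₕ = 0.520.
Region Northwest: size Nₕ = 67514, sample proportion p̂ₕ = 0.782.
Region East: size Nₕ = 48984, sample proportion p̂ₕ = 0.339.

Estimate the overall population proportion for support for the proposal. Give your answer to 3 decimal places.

Wₕ = Nₕ/N with N = 192514: 0.3949, 0.3507, 0.2544.
p̂_st = 0.3949·0.520 + 0.3507·0.782 + 0.2544·0.339 ≈ 0.56583... → 0.566.

0.566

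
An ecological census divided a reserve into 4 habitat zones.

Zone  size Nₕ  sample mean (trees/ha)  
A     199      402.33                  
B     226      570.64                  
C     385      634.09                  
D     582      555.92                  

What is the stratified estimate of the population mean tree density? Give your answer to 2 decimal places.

N = 199 + 226 + 385 + 582 = 1392.
Weight each subgroup mean by Nₕ/N and sum.
Σ Nₕx̄ₕ = 199·402.33 + 226·570.64 + 385·634.09 + 582·555.92 = 80063.67 + 128964.64 + 244124.65 + 323545.44 = 776698.4.
Divide by N: 776698.4 / 1392 = 557.9730... → 557.97.

557.97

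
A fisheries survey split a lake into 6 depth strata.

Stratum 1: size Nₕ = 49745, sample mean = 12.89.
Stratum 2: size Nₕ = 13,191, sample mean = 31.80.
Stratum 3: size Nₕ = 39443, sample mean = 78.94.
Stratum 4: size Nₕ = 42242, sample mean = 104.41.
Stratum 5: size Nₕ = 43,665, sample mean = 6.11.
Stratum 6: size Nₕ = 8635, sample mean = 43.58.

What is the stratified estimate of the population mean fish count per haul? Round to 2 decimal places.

N = 49745 + 13191 + 39443 + 42242 + 43665 + 8635 = 196921.
Overall mean = Σ (Nₕ/N)·x̄ₕ — weight by population share, not a simple average.
Σ Nₕx̄ₕ = 49745·12.89 + 13191·31.80 + 39443·78.94 + 42242·104.41 + 43665·6.11 + 8635·43.58 = 641213.05 + 419473.8 + 3113630.42 + 4410487.22 + 266793.15 + 376313.3 = 9227910.94.
Divide by N: 9227910.94 / 196921 = 46.8610... → 46.86.

46.86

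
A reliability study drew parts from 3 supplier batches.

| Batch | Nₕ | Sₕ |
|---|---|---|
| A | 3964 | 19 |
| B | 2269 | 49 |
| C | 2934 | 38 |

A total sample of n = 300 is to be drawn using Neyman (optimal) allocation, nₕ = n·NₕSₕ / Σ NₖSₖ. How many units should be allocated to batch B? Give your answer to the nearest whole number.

112

A: NₕSₕ = 3964·19 = 75316
B: NₕSₕ = 2269·49 = 111181
C: NₕSₕ = 2934·38 = 111492
Σ NₕSₕ = 297989.
n_B = 300·111181/297989 = 111.931... → 112.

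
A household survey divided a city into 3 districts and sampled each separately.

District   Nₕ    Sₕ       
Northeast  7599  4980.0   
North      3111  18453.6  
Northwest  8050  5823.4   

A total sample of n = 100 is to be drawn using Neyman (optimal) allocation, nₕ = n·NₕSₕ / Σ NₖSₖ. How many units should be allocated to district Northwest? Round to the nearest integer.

Σ NₕSₕ = 7599·4980.0 + 3111·18453.6 + 8050·5823.4 = 142130539.6.
Share for Northwest: 46878370/142130539.6 = 0.32983.
n_Northwest = 100 × 0.32983 = 32.983... → 33.

33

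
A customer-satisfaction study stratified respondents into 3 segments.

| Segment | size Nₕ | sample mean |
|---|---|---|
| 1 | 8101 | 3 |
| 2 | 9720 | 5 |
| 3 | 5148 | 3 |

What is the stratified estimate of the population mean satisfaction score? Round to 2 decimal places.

N = 22969; weights Wₕ = Nₕ/N = (0.3527, 0.4232, 0.2241).
x̄_st = Σ Wₕ·x̄ₕ = 0.3527·3 + 0.4232·5 + 0.2241·3 ≈ 3.8464...
→ 3.85.

3.85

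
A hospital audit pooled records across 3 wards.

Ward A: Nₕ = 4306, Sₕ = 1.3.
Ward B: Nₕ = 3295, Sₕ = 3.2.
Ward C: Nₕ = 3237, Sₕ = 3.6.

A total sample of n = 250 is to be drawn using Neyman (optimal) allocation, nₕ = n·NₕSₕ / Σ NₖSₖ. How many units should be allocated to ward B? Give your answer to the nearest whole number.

Σ NₕSₕ = 4306·1.3 + 3295·3.2 + 3237·3.6 = 27795.
Share for B: 10544/27795 = 0.37935.
n_B = 250 × 0.37935 = 94.837... → 95.

95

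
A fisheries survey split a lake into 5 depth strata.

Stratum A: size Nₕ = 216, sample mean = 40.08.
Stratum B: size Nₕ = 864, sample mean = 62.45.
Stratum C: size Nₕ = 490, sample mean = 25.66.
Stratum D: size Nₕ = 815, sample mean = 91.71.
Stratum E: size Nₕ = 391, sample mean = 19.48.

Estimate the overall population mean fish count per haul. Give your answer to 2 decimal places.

N = 2776; weights Wₕ = Nₕ/N = (0.0778, 0.3112, 0.1765, 0.2936, 0.1409).
x̄_st = Σ Wₕ·x̄ₕ = 0.0778·40.08 + 0.3112·62.45 + 0.1765·25.66 + 0.2936·91.71 + 0.1409·19.48 ≈ 56.7535...
→ 56.75.

56.75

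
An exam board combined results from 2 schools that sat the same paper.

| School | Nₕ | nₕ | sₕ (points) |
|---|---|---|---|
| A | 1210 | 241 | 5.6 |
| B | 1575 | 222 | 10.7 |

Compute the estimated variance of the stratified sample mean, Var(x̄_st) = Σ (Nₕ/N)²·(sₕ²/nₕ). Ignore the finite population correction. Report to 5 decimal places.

0.18950

N = 2785. Term for each stratum: Wₕ²sₕ²/nₕ.
Var(x̄_st) = 0.02456288 + 0.16493974 = 0.18950262 → 0.18950.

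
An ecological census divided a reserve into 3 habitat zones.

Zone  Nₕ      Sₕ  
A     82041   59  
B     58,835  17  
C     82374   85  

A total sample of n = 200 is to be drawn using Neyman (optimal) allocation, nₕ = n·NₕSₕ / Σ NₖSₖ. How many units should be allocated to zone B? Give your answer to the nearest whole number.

A: NₕSₕ = 82041·59 = 4840419
B: NₕSₕ = 58835·17 = 1000195
C: NₕSₕ = 82374·85 = 7001790
Σ NₕSₕ = 12842404.
n_B = 200·1000195/12842404 = 15.576... → 16.

16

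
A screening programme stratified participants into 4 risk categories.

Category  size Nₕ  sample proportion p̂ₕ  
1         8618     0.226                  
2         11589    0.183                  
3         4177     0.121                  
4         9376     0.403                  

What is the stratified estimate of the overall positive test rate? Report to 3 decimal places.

N = 8618 + 11589 + 4177 + 9376 = 33760.
Overall proportion = Σ (Nₕ/N)·p̂ₕ.
Σ Nₕp̂ₕ = 1947.668 + 2120.787 + 505.417 + 3778.528 = 8352.4.
8352.4 / 33760 = 0.24741... → 0.247.

0.247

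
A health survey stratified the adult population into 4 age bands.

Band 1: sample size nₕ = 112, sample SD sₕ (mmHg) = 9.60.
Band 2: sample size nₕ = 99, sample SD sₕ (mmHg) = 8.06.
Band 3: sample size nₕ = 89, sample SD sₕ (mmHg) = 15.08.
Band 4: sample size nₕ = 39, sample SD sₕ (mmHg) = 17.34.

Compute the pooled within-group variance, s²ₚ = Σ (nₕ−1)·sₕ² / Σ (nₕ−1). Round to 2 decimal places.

143.38

1: (112−1)·9.60² = 111·92.16 = 10229.76
2: (99−1)·8.06² = 98·64.9636 = 6366.4328
3: (89−1)·15.08² = 88·227.4064 = 20011.7632
4: (39−1)·17.34² = 38·300.6756 = 11425.6728
Numerator = 48033.6288; denominator = Σ(nₕ−1) = 335.
s²ₚ = 48033.6288/335 = 143.3840... → 143.38.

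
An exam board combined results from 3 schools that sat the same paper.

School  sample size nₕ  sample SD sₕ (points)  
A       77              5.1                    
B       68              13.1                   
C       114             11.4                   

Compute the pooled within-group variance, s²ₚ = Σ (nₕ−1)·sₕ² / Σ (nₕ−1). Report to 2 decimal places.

Degrees of freedom: 76 + 67 + 113 = 256.
Σ(nₕ−1)sₕ² = 76·26.01 + 67·171.61 + 113·129.96 = 28160.11.
s²ₚ = 28160.11 / 256 = 110.0004... → 110.00.

110.00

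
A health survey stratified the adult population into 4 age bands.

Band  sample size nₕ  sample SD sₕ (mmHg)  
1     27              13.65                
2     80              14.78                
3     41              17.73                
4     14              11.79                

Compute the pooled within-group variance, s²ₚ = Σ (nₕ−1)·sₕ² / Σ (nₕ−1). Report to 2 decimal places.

1: (27−1)·13.65² = 26·186.3225 = 4844.385
2: (80−1)·14.78² = 79·218.4484 = 17257.4236
3: (41−1)·17.73² = 40·314.3529 = 12574.116
4: (14−1)·11.79² = 13·139.0041 = 1807.0533
Numerator = 36482.9779; denominator = Σ(nₕ−1) = 158.
s²ₚ = 36482.9779/158 = 230.9049... → 230.90.

230.90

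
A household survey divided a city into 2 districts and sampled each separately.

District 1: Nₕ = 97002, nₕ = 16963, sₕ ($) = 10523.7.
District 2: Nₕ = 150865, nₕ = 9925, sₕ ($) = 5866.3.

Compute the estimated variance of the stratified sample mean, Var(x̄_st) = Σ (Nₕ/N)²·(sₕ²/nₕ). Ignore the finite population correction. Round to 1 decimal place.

2284.4

N = 247867. Term for each stratum: Wₕ²sₕ²/nₕ.
Var(x̄_st) = 999.9038 + 1284.5103 = 2284.4141 → 2284.4.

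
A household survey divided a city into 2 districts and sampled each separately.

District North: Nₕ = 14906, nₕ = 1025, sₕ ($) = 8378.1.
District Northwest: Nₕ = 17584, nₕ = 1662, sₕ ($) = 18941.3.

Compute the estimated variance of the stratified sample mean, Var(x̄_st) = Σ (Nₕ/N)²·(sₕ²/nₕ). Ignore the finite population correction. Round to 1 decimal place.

77644.4

N = 32490. Term for each stratum: Wₕ²sₕ²/nₕ.
Var(x̄_st) = 14414.1828 + 63230.1880 = 77644.3708 → 77644.4.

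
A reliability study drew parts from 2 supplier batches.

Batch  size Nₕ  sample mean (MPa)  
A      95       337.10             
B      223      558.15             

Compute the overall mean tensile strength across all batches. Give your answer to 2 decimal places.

492.11

N = 318; weights Wₕ = Nₕ/N = (0.2987, 0.7013).
x̄_st = Σ Wₕ·x̄ₕ = 0.2987·337.10 + 0.7013·558.15 ≈ 492.1131...
→ 492.11.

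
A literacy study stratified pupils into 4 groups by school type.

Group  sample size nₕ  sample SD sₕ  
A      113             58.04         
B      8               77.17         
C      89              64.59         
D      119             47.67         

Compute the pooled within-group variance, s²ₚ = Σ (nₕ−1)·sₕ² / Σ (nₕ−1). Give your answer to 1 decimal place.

A: (113−1)·58.04² = 112·3368.6416 = 377287.8592
B: (8−1)·77.17² = 7·5955.2089 = 41686.4623
C: (89−1)·64.59² = 88·4171.8681 = 367124.3928
D: (119−1)·47.67² = 118·2272.4289 = 268146.6102
Numerator = 1054245.3245; denominator = Σ(nₕ−1) = 325.
s²ₚ = 1054245.3245/325 = 3243.832... → 3243.8.

3243.8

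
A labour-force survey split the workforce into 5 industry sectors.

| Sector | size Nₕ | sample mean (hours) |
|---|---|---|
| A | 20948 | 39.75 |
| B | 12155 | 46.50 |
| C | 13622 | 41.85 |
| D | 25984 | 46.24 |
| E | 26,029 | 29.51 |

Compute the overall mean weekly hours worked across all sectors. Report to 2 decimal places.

39.88

N = 98738; weights Wₕ = Nₕ/N = (0.2122, 0.1231, 0.1380, 0.2632, 0.2636).
x̄_st = Σ Wₕ·x̄ₕ = 0.2122·39.75 + 0.1231·46.50 + 0.1380·41.85 + 0.2632·46.24 + 0.2636·29.51 ≈ 39.8791...
→ 39.88.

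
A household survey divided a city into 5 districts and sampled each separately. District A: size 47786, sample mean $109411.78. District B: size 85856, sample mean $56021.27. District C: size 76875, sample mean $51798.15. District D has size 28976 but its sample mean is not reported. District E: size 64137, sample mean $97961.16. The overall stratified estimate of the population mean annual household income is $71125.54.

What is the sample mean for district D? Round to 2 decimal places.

44616.80

N = 47786 + 85856 + 76875 + 28976 + 64137 = 303630.
Overall total = μ·N = 71125.54·303630 = 21595847710.2.
Subtract the known strata: 47786·109411.78 + 85856·56021.27 + 76875·51798.15 + 64137·97961.16 = 20303031176.37.
Remaining total for district D: 21595847710.2 − 20303031176.37 = 1292816533.83.
Divide by its size: 1292816533.83 / 28976 = 44616.8047... → 44616.80.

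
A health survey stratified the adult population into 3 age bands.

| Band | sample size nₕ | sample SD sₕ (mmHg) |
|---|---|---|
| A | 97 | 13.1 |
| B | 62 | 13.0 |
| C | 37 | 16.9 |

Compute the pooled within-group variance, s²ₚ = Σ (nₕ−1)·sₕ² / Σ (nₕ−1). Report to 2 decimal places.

192.05

Degrees of freedom: 96 + 61 + 36 = 193.
Σ(nₕ−1)sₕ² = 96·171.61 + 61·169 + 36·285.61 = 37065.52.
s²ₚ = 37065.52 / 193 = 192.0493... → 192.05.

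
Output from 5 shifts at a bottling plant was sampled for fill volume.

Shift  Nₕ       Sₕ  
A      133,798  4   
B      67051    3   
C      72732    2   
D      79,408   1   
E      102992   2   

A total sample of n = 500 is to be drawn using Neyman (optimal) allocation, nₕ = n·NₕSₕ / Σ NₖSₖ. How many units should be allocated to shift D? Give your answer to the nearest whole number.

34

A: NₕSₕ = 133798·4 = 535192
B: NₕSₕ = 67051·3 = 201153
C: NₕSₕ = 72732·2 = 145464
D: NₕSₕ = 79408·1 = 79408
E: NₕSₕ = 102992·2 = 205984
Σ NₕSₕ = 1167201.
n_D = 500·79408/1167201 = 34.016... → 34.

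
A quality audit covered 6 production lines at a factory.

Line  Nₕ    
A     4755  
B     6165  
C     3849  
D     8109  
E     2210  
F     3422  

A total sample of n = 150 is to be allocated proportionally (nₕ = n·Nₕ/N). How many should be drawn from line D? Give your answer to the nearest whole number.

Share of line D = 8109/28510 = 0.28443.
Allocate 150 × 0.28443 = 42.664... → 43.

43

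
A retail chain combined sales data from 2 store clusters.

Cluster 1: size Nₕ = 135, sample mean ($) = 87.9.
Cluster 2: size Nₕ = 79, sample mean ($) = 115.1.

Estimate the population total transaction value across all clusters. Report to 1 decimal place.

20959.4

1: 135·87.9 = 11866.5
2: 79·115.1 = 9092.9
τ̂ = Σ Nₕx̄ₕ = 20959.4.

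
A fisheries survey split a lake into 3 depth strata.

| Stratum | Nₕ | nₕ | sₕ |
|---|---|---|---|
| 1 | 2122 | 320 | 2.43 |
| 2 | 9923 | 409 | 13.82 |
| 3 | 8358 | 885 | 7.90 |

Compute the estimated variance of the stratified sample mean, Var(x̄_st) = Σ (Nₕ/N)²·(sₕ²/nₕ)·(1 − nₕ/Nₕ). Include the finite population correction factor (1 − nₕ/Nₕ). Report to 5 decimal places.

0.11665

N = 20403; Wₕ = Nₕ/N.
stratum 1: (2122/20403)²·2.43²/320·(1 − 320/2122) = 0.00016950
stratum 2: (9923/20403)²·13.82²/409·(1 − 409/9923) = 0.10590363
stratum 3: (8358/20403)²·7.90²/885·(1 − 885/8358) = 0.01058084
Sum = 0.11665398 → 0.11665.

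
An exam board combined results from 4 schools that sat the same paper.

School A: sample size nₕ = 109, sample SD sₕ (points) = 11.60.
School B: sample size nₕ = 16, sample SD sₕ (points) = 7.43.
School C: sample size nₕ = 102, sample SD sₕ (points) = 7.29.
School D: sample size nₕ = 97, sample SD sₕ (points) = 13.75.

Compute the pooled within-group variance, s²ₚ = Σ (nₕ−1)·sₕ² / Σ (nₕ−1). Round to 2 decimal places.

121.49

Degrees of freedom: 108 + 15 + 101 + 96 = 320.
Σ(nₕ−1)sₕ² = 108·134.56 + 15·55.2049 + 101·53.1441 + 96·189.0625 = 38878.1076.
s²ₚ = 38878.1076 / 320 = 121.4941... → 121.49.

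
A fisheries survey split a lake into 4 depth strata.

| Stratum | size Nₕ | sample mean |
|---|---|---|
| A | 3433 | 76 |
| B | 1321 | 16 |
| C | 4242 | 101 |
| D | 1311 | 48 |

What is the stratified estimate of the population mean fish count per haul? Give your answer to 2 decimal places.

75.04

x̄_st = (Σ Nₕx̄ₕ) / (Σ Nₕ) = (3433·76 + 1321·16 + 4242·101 + 1311·48) / 10307
= 773414 / 10307 = 75.0377... → 75.04.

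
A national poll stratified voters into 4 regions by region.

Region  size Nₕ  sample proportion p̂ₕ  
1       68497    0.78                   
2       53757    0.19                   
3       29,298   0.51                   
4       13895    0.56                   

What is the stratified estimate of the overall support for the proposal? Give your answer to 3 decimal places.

0.522

Wₕ = Nₕ/N with N = 165447: 0.4140, 0.3249, 0.1771, 0.0840.
p̂_st = 0.4140·0.78 + 0.3249·0.19 + 0.1771·0.51 + 0.0840·0.56 ≈ 0.52201... → 0.522.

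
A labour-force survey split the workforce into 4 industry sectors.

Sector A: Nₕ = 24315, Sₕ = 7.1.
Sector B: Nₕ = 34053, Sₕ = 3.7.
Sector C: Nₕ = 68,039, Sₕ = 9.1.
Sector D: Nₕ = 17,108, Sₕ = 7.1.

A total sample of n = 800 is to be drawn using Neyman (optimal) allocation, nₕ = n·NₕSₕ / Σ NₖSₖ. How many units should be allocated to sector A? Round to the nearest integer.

133

A: NₕSₕ = 24315·7.1 = 172636.5
B: NₕSₕ = 34053·3.7 = 125996.1
C: NₕSₕ = 68039·9.1 = 619154.9
D: NₕSₕ = 17108·7.1 = 121466.8
Σ NₕSₕ = 1039254.3.
n_A = 800·172636.5/1039254.3 = 132.893... → 133.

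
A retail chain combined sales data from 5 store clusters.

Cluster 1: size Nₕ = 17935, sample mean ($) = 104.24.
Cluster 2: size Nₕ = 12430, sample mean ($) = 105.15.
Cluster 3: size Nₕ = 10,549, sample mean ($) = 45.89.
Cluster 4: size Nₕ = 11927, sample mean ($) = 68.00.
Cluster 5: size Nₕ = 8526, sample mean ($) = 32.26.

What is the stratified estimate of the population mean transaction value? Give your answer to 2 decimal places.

77.35

N = 61367; weights Wₕ = Nₕ/N = (0.2923, 0.2026, 0.1719, 0.1944, 0.1389).
x̄_st = Σ Wₕ·x̄ₕ = 0.2923·104.24 + 0.2026·105.15 + 0.1719·45.89 + 0.1944·68.00 + 0.1389·32.26 ≈ 77.3500...
→ 77.35.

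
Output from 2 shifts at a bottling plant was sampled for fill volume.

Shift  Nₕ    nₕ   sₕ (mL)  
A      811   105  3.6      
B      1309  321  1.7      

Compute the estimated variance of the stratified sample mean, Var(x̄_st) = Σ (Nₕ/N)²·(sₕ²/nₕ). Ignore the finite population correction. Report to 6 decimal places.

0.021495

N = 2120; Wₕ = Nₕ/N.
shift A: (811/2120)²·3.6²/105 = 0.018062826
shift B: (1309/2120)²·1.7²/321 = 0.003432420
Sum = 0.021495245 → 0.021495.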